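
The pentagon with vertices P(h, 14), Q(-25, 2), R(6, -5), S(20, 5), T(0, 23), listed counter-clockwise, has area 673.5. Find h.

-14

Write out the shoelace sum; only the two edges meeting at P involve h:
2·Area = [(0·14 − h·23) + (h·2 − (-25)·14)] + 703
       = -21·h + 1053 = 1347
⇒ h = -14.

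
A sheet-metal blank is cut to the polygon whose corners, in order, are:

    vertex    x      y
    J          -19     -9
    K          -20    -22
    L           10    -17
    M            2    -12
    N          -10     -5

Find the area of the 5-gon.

Σ = (238) + (560) + (-86) + (-130) + (-5) = 577
Area = |Σ|/2 = 288.5.

288.5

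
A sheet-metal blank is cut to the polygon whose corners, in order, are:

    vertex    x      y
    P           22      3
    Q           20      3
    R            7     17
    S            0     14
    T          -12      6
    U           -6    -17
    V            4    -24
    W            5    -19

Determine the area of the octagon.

760

P→Q: (22)(3) − (20)(3) = 6
Q→R: (20)(17) − (7)(3) = 319
R→S: (7)(14) − (0)(17) = 98
S→T: (0)(6) − (-12)(14) = 168
T→U: (-12)(-17) − (-6)(6) = 240
U→V: (-6)(-24) − (4)(-17) = 212
V→W: (4)(-19) − (5)(-24) = 44
W→P: (5)(3) − (22)(-19) = 433
Σ = 1520
Area = |Σ|/2 = 760.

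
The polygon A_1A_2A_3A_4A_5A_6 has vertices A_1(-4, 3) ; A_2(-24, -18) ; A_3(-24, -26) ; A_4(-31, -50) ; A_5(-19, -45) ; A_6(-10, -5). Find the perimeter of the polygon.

126

|A_1A_2| = √((-20)² + (-21)²) = √841 = 29
|A_2A_3| = √((0)² + (-8)²) = √64 = 8
|A_3A_4| = √((-7)² + (-24)²) = √625 = 25
|A_4A_5| = √((12)² + (5)²) = √169 = 13
|A_5A_6| = √((9)² + (40)²) = √1681 = 41
|A_6A_1| = √((6)² + (8)²) = √100 = 10
Perimeter = 29 + 8 + 25 + 13 + 41 + 10 = 126.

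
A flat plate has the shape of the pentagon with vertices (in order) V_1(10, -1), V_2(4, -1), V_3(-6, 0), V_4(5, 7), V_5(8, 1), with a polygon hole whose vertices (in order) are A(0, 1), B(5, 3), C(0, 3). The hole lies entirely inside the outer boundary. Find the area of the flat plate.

Outer boundary:
Apply Gauss's area formula: 2A = Σ (x_i·y_{i+1} − x_{i+1}·y_i), indices taken mod 5.
Cross-terms: -6, -6, -42, -51, -18  ⇒  Σ = -123
Area = |Σ|/2 = 61.5.
Hole:
A→B: (0)(3) − (5)(1) = -5
B→C: (5)(3) − (0)(3) = 15
C→A: (0)(1) − (0)(3) = 0
Σ = 10
Area = |Σ|/2 = 5.
Net area = 61.5 − 5 = 56.5.

56.5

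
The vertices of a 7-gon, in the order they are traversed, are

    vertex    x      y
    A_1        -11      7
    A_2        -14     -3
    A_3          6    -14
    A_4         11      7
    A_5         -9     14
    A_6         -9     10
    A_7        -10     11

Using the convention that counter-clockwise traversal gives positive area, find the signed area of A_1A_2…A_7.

423

Apply the surveyor's formula: 2A = Σ (x_i·y_{i+1} − x_{i+1}·y_i), indices taken mod 7.
Σ = (131) + (214) + (196) + (217) + (36) + (1) + (51) = 846
Signed area = Σ/2 = 423 (positive ⇒ counter-clockwise traversal).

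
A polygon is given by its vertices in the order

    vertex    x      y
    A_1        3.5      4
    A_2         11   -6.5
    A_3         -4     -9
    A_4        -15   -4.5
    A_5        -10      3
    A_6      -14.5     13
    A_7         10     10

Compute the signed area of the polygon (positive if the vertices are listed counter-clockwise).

-377.625

Apply the surveyor's formula: 2A = Σ (x_i·y_{i+1} − x_{i+1}·y_i), indices taken mod 7.
Σ = (-66.75) + (-125) + (-117) + (-90) + (-86.5) + (-275) + (5) = -755.25
Signed area = Σ/2 = -377.625 (negative ⇒ clockwise traversal).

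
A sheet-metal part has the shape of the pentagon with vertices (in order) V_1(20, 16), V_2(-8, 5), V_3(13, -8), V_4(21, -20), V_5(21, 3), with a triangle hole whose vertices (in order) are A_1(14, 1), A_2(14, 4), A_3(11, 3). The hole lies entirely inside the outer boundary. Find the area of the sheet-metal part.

442.5

Outer boundary:
Apply the shoelace formula: 2A = Σ (x_i·y_{i+1} − x_{i+1}·y_i), indices taken mod 5.
V_1→V_2: (20)(5) − (-8)(16) = 228
V_2→V_3: (-8)(-8) − (13)(5) = -1
V_3→V_4: (13)(-20) − (21)(-8) = -92
V_4→V_5: (21)(3) − (21)(-20) = 483
V_5→V_1: (21)(16) − (20)(3) = 276
Σ = 894
Area = |Σ|/2 = 447.
Hole:
Σ = (42) + (-2) + (-31) = 9
Area = |Σ|/2 = 4.5.
Net area = 447 − 4.5 = 442.5.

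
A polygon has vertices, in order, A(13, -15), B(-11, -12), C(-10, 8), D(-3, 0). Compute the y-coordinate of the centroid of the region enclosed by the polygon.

-98/15

Apply the surveyor's formula. First the cross-terms c_i = x_i·y_{i+1} − x_{i+1}·y_i:
  -321, -208, 24, 45  ⇒  2A = -460, A = -230.
Then Σ (y_i + y_{i+1})·c_i = 9016, so ȳ = 9016 / (6·(-230)) = -98/15.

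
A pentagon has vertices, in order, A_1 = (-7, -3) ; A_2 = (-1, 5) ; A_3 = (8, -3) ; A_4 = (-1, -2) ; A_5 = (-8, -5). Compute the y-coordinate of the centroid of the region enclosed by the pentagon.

-55/174

Apply the shoelace formula. First the cross-terms c_i = x_i·y_{i+1} − x_{i+1}·y_i:
  -38, -37, -19, -11, -11  ⇒  2A = -116, A = -58.
Then Σ (y_i + y_{i+1})·c_i = 110, so ȳ = 110 / (6·(-58)) = -55/174.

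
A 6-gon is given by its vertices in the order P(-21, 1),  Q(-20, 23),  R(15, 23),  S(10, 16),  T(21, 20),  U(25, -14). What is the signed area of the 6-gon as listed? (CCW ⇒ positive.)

-1228.5

Apply Gauss's area formula: 2A = Σ (x_i·y_{i+1} − x_{i+1}·y_i), indices taken mod 6.
P→Q: (-21)(23) − (-20)(1) = -463
Q→R: (-20)(23) − (15)(23) = -805
R→S: (15)(16) − (10)(23) = 10
S→T: (10)(20) − (21)(16) = -136
T→U: (21)(-14) − (25)(20) = -794
U→P: (25)(1) − (-21)(-14) = -269
Σ = -2457
Signed area = Σ/2 = -1228.5 (negative ⇒ clockwise traversal).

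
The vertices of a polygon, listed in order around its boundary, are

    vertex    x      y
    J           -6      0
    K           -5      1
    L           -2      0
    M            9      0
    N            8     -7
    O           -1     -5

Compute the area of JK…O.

72

Σ = (-6) + (2) + (0) + (-63) + (-47) + (-30) = -144
Area = |Σ|/2 = 72.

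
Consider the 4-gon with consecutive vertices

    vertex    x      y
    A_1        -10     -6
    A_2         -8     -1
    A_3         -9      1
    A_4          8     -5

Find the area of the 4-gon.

Apply Gauss's area formula: 2A = Σ (x_i·y_{i+1} − x_{i+1}·y_i), indices taken mod 4.
Σ = (-38) + (-17) + (37) + (-98) = -116
Area = |Σ|/2 = 58.

58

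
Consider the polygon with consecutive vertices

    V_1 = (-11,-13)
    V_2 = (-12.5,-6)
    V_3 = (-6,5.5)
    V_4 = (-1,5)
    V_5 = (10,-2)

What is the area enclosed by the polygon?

212.875

V_1→V_2: (-11)(-6) − (-12.5)(-13) = -96.5
V_2→V_3: (-12.5)(5.5) − (-6)(-6) = -104.75
V_3→V_4: (-6)(5) − (-1)(5.5) = -24.5
V_4→V_5: (-1)(-2) − (10)(5) = -48
V_5→V_1: (10)(-13) − (-11)(-2) = -152
Σ = -425.75
Area = |Σ|/2 = 212.875.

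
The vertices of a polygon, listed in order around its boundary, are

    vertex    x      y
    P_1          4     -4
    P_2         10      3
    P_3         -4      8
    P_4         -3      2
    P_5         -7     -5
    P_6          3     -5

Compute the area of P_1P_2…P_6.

123.5

Apply Gauss's area formula: 2A = Σ (x_i·y_{i+1} − x_{i+1}·y_i), indices taken mod 6.
Cross-terms: 52, 92, 16, 29, 50, 8  ⇒  Σ = 247
Area = |Σ|/2 = 123.5.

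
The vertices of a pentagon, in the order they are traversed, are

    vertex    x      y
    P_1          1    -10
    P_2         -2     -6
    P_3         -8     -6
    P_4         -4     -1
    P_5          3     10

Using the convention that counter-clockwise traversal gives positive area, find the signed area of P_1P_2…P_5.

-77.5

Apply Gauss's area formula: 2A = Σ (x_i·y_{i+1} − x_{i+1}·y_i), indices taken mod 5.
Σ = (-26) + (-36) + (-16) + (-37) + (-40) = -155
Signed area = Σ/2 = -77.5 (negative ⇒ clockwise traversal).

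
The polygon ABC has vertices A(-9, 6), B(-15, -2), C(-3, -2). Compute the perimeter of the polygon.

32

|AB| = √((-6)² + (-8)²) = √100 = 10
|BC| = √((12)² + (0)²) = √144 = 12
|CA| = √((-6)² + (8)²) = √100 = 10
Perimeter = 10 + 12 + 10 = 32.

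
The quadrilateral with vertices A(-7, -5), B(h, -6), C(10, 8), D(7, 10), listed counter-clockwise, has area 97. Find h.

The doubled signed area Σ (x_i y_{i+1} − x_{i+1} y_i) is linear in h.
With h=0 it equals 181; the coefficient of h is 13 (from the two edges through B).
So 13·h + 181 = 2·97 = 194 ⇒ h = 1.

1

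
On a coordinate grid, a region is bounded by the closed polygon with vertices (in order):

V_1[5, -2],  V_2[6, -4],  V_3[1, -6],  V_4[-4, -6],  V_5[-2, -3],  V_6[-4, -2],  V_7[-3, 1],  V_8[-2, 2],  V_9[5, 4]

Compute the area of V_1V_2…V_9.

70

Apply the shoelace (surveyor's) formula: 2A = Σ (x_i·y_{i+1} − x_{i+1}·y_i), indices taken mod 9.
Σ = (-8) + (-32) + (-30) + (0) + (-8) + (-10) + (-4) + (-18) + (-30) = -140
Area = |Σ|/2 = 70.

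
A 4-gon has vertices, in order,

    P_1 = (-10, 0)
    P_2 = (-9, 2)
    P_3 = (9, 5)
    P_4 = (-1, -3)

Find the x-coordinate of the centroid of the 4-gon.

Apply the shoelace formula. First the cross-terms c_i = x_i·y_{i+1} − x_{i+1}·y_i:
  -20, -63, -22, -30  ⇒  2A = -135, A = -67.5.
Then Σ (x_i + x_{i+1})·c_i = 534, so x̄ = 534 / (6·(-67.5)) = -178/135.

-178/135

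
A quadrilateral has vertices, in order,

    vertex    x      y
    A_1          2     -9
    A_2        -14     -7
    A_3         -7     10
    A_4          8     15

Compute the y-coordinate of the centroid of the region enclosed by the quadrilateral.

27/14

Apply the surveyor's formula. First the cross-terms c_i = x_i·y_{i+1} − x_{i+1}·y_i:
  -140, -189, -185, -102  ⇒  2A = -616, A = -308.
Then Σ (y_i + y_{i+1})·c_i = -3564, so ȳ = -3564 / (6·(-308)) = 27/14.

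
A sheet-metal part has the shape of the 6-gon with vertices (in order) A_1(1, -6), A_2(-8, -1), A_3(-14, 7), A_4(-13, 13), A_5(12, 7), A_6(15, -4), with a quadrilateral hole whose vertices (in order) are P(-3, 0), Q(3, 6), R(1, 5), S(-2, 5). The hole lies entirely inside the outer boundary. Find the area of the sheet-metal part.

Outer boundary:
Apply the shoelace (surveyor's) formula: 2A = Σ (x_i·y_{i+1} − x_{i+1}·y_i), indices taken mod 6.
Σ = (-49) + (-70) + (-91) + (-247) + (-153) + (-86) = -696
Area = |Σ|/2 = 348.
Hole:
P→Q: (-3)(6) − (3)(0) = -18
Q→R: (3)(5) − (1)(6) = 9
R→S: (1)(5) − (-2)(5) = 15
S→P: (-2)(0) − (-3)(5) = 15
Σ = 21
Area = |Σ|/2 = 10.5.
Net area = 348 − 10.5 = 337.5.

337.5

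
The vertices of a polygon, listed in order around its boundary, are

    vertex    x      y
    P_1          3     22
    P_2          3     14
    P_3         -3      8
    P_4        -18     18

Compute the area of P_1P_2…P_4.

Apply the surveyor's formula: 2A = Σ (x_i·y_{i+1} − x_{i+1}·y_i), indices taken mod 4.
Σ = (-24) + (66) + (90) + (-450) = -318
Area = |Σ|/2 = 159.

159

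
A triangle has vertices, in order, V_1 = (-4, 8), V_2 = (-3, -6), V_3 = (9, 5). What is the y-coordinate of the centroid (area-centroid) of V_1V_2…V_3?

Apply Gauss's area formula. First the cross-terms c_i = x_i·y_{i+1} − x_{i+1}·y_i:
  48, 39, 92  ⇒  2A = 179, A = 89.5.
Then Σ (y_i + y_{i+1})·c_i = 1253, so ȳ = 1253 / (6·89.5) = 7/3.

7/3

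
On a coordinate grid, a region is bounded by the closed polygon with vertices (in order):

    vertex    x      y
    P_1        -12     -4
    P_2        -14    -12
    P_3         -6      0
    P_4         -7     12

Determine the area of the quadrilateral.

Apply the shoelace formula: 2A = Σ (x_i·y_{i+1} − x_{i+1}·y_i), indices taken mod 4.
Σ = (88) + (-72) + (-72) + (172) = 116
Area = |Σ|/2 = 58.

58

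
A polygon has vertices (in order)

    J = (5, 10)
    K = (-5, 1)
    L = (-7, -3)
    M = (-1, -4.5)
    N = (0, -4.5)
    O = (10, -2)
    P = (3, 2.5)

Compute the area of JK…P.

Apply the shoelace (surveyor's) formula: 2A = Σ (x_i·y_{i+1} − x_{i+1}·y_i), indices taken mod 7.
J→K: (5)(1) − (-5)(10) = 55
K→L: (-5)(-3) − (-7)(1) = 22
L→M: (-7)(-4.5) − (-1)(-3) = 28.5
M→N: (-1)(-4.5) − (0)(-4.5) = 4.5
N→O: (0)(-2) − (10)(-4.5) = 45
O→P: (10)(2.5) − (3)(-2) = 31
P→J: (3)(10) − (5)(2.5) = 17.5
Σ = 203.5
Area = |Σ|/2 = 101.75.

101.75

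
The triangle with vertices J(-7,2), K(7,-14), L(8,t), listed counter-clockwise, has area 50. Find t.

-8

The doubled signed area Σ (x_i y_{i+1} − x_{i+1} y_i) is linear in t.
With t=0 it equals 212; the coefficient of t is 14 (from the two edges through L).
So 14·t + 212 = 2·50 = 100 ⇒ t = -8.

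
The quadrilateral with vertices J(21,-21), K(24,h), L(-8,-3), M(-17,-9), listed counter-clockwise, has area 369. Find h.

The doubled signed area Σ (x_i y_{i+1} − x_{i+1} y_i) is linear in h.
With h=0 it equals 999; the coefficient of h is 29 (from the two edges through K).
So 29·h + 999 = 2·369 = 738 ⇒ h = -9.

-9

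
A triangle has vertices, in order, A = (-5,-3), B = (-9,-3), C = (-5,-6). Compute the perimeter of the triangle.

|AB| = √((-4)² + (0)²) = √16 = 4
|BC| = √((4)² + (-3)²) = √25 = 5
|CA| = √((0)² + (3)²) = √9 = 3
Perimeter = 4 + 5 + 3 = 12.

12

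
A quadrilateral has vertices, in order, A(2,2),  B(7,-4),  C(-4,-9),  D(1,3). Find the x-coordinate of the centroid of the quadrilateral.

73/54

Apply the shoelace (surveyor's) formula. First the cross-terms c_i = x_i·y_{i+1} − x_{i+1}·y_i:
  -22, -79, -3, -4  ⇒  2A = -108, A = -54.
Then Σ (x_i + x_{i+1})·c_i = -438, so x̄ = -438 / (6·(-54)) = 73/54.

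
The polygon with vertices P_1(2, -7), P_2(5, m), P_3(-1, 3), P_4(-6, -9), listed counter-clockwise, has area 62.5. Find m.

The doubled signed area Σ (x_i y_{i+1} − x_{i+1} y_i) is linear in m.
With m=0 it equals 137; the coefficient of m is 3 (from the two edges through P_2).
So 3·m + 137 = 2·62.5 = 125 ⇒ m = -4.

-4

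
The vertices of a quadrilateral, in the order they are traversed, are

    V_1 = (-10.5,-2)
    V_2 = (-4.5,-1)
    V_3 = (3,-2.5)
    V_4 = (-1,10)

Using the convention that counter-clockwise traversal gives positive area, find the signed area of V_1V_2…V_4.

Σ = (1.5) + (14.25) + (27.5) + (107) = 150.25
Signed area = Σ/2 = 75.125 (positive ⇒ counter-clockwise traversal).

75.125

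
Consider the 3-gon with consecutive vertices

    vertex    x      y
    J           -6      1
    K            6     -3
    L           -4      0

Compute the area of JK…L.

2

J→K: (-6)(-3) − (6)(1) = 12
K→L: (6)(0) − (-4)(-3) = -12
L→J: (-4)(1) − (-6)(0) = -4
Σ = -4
Area = |Σ|/2 = 2.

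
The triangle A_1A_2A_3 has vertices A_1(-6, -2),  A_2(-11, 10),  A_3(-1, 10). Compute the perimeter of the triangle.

36

|A_1A_2| = √((-5)² + (12)²) = √169 = 13
|A_2A_3| = √((10)² + (0)²) = √100 = 10
|A_3A_1| = √((-5)² + (-12)²) = √169 = 13
Perimeter = 13 + 10 + 13 = 36.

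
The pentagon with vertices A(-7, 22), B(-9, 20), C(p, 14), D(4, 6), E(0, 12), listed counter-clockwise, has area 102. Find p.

Write out the shoelace sum; only the two edges meeting at C involve p:
2·Area = [((-9)·14 − p·20) + (p·6 − 4·14)] + 190
       = -14·p + 8 = 204
⇒ p = -14.

-14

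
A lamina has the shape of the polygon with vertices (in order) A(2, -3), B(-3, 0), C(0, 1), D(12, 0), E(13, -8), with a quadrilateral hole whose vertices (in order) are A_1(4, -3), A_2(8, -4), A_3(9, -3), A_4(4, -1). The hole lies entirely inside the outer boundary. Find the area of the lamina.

64

Outer boundary:
Σ = (-9) + (-3) + (-12) + (-96) + (-23) = -143
Area = |Σ|/2 = 71.5.
Hole:
Apply the shoelace formula: 2A = Σ (x_i·y_{i+1} − x_{i+1}·y_i), indices taken mod 4.
Cross-terms: 8, 12, 3, -8  ⇒  Σ = 15
Area = |Σ|/2 = 7.5.
Net area = 71.5 − 7.5 = 64.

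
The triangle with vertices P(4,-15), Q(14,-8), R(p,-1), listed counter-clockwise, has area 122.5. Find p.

The doubled signed area Σ (x_i y_{i+1} − x_{i+1} y_i) is linear in p.
With p=0 it equals 168; the coefficient of p is -7 (from the two edges through R).
So -7·p + 168 = 2·122.5 = 245 ⇒ p = -11.

-11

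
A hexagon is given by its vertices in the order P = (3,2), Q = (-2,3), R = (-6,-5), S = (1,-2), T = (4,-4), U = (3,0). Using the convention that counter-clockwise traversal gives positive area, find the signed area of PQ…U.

40

P→Q: (3)(3) − (-2)(2) = 13
Q→R: (-2)(-5) − (-6)(3) = 28
R→S: (-6)(-2) − (1)(-5) = 17
S→T: (1)(-4) − (4)(-2) = 4
T→U: (4)(0) − (3)(-4) = 12
U→P: (3)(2) − (3)(0) = 6
Σ = 80
Signed area = Σ/2 = 40 (positive ⇒ counter-clockwise traversal).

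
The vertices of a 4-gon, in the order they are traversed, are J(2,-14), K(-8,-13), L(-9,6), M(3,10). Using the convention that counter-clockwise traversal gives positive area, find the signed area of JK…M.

-236.5

Apply Gauss's area formula: 2A = Σ (x_i·y_{i+1} − x_{i+1}·y_i), indices taken mod 4.
Σ = (-138) + (-165) + (-108) + (-62) = -473
Signed area = Σ/2 = -236.5 (negative ⇒ clockwise traversal).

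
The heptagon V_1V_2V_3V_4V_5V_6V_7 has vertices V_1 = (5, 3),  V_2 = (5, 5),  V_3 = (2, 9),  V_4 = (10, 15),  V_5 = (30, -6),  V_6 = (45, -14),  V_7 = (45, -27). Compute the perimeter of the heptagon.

|V_1V_2| = √((0)² + (2)²) = √4 = 2
|V_2V_3| = √((-3)² + (4)²) = √25 = 5
|V_3V_4| = √((8)² + (6)²) = √100 = 10
|V_4V_5| = √((20)² + (-21)²) = √841 = 29
|V_5V_6| = √((15)² + (-8)²) = √289 = 17
|V_6V_7| = √((0)² + (-13)²) = √169 = 13
|V_7V_1| = √((-40)² + (30)²) = √2500 = 50
Perimeter = 2 + 5 + 10 + 29 + 17 + 13 + 50 = 126.

126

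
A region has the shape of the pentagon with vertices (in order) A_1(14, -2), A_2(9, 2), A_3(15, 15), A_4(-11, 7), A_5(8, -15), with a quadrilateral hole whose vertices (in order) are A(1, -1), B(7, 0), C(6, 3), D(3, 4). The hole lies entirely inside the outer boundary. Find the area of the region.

344

Outer boundary:
Σ = (46) + (105) + (270) + (109) + (194) = 724
Area = |Σ|/2 = 362.
Hole:
Apply the shoelace formula: 2A = Σ (x_i·y_{i+1} − x_{i+1}·y_i), indices taken mod 4.
Cross-terms: 7, 21, 15, -7  ⇒  Σ = 36
Area = |Σ|/2 = 18.
Net area = 362 − 18 = 344.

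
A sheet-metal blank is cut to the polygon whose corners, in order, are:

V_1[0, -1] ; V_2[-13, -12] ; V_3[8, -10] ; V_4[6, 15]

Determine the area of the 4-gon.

193.5

V_1→V_2: (0)(-12) − (-13)(-1) = -13
V_2→V_3: (-13)(-10) − (8)(-12) = 226
V_3→V_4: (8)(15) − (6)(-10) = 180
V_4→V_1: (6)(-1) − (0)(15) = -6
Σ = 387
Area = |Σ|/2 = 193.5.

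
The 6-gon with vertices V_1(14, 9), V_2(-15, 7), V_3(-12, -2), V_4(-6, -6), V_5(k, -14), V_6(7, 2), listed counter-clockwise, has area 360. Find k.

12

The doubled signed area Σ (x_i y_{i+1} − x_{i+1} y_i) is linear in k.
With k=0 it equals 624; the coefficient of k is 8 (from the two edges through V_5).
So 8·k + 624 = 2·360 = 720 ⇒ k = 12.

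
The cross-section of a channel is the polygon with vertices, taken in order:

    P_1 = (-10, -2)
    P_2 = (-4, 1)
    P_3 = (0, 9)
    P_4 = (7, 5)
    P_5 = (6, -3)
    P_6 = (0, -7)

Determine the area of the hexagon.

Cross-terms: -18, -36, -63, -51, -42, -70  ⇒  Σ = -280
Area = |Σ|/2 = 140.

140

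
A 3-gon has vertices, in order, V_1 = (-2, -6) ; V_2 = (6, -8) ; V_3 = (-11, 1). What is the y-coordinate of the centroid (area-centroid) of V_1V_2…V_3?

Apply the shoelace formula. First the cross-terms c_i = x_i·y_{i+1} − x_{i+1}·y_i:
  52, -82, 68  ⇒  2A = 38, A = 19.
Then Σ (y_i + y_{i+1})·c_i = -494, so ȳ = -494 / (6·19) = -13/3.

-13/3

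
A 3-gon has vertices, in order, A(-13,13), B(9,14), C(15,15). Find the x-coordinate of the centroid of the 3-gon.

11/3

Apply the surveyor's formula. First the cross-terms c_i = x_i·y_{i+1} − x_{i+1}·y_i:
  -299, -75, 390  ⇒  2A = 16, A = 8.
Then Σ (x_i + x_{i+1})·c_i = 176, so x̄ = 176 / (6·8) = 11/3.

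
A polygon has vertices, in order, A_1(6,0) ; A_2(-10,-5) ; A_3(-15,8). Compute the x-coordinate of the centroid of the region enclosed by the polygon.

Apply Gauss's area formula. First the cross-terms c_i = x_i·y_{i+1} − x_{i+1}·y_i:
  -30, -155, -48  ⇒  2A = -233, A = -116.5.
Then Σ (x_i + x_{i+1})·c_i = 4427, so x̄ = 4427 / (6·(-116.5)) = -19/3.

-19/3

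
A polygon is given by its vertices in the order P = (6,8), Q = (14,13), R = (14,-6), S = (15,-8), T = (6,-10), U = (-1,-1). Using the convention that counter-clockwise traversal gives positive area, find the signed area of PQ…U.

Σ = (-34) + (-266) + (-22) + (-102) + (-16) + (-2) = -442
Signed area = Σ/2 = -221 (negative ⇒ clockwise traversal).

-221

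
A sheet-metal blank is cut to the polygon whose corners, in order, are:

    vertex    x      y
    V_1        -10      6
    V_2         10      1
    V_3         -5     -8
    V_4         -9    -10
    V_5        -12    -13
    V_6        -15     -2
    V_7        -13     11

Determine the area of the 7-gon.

250

Σ = (-70) + (-75) + (-22) + (-3) + (-171) + (-191) + (32) = -500
Area = |Σ|/2 = 250.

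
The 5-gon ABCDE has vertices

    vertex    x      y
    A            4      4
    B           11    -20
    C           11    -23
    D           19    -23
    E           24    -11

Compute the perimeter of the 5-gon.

74

|AB| = √((7)² + (-24)²) = √625 = 25
|BC| = √((0)² + (-3)²) = √9 = 3
|CD| = √((8)² + (0)²) = √64 = 8
|DE| = √((5)² + (12)²) = √169 = 13
|EA| = √((-20)² + (15)²) = √625 = 25
Perimeter = 25 + 3 + 8 + 13 + 25 = 74.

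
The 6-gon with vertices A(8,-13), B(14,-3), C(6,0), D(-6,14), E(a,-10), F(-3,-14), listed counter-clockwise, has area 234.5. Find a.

The doubled signed area Σ (x_i y_{i+1} − x_{i+1} y_i) is linear in a.
With a=0 it equals 441; the coefficient of a is -28 (from the two edges through E).
So -28·a + 441 = 2·234.5 = 469 ⇒ a = -1.

-1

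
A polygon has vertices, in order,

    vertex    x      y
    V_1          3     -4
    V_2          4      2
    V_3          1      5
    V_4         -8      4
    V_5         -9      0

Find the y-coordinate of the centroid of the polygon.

239/234

Apply the shoelace (surveyor's) formula. First the cross-terms c_i = x_i·y_{i+1} − x_{i+1}·y_i:
  22, 18, 44, 36, 36  ⇒  2A = 156, A = 78.
Then Σ (y_i + y_{i+1})·c_i = 478, so ȳ = 478 / (6·78) = 239/234.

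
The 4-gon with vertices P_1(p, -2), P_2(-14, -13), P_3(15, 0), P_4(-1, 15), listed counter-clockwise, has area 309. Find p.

Write out the shoelace sum; only the two edges meeting at P_1 involve p:
2·Area = [((-1)·(-2) − p·15) + (p·(-13) − (-14)·(-2))] + 420
       = -28·p + 394 = 618
⇒ p = -8.

-8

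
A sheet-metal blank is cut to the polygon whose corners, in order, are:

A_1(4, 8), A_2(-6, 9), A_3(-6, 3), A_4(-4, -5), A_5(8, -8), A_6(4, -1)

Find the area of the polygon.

Apply Gauss's area formula: 2A = Σ (x_i·y_{i+1} − x_{i+1}·y_i), indices taken mod 6.
Cross-terms: 84, 36, 42, 72, 24, 36  ⇒  Σ = 294
Area = |Σ|/2 = 147.

147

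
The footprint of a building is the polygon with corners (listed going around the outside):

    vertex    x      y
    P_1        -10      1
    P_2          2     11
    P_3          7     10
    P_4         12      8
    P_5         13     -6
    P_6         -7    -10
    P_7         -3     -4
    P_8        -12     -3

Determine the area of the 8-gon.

332

Cross-terms: -112, -57, -64, -176, -172, -2, -39, -42  ⇒  Σ = -664
Area = |Σ|/2 = 332.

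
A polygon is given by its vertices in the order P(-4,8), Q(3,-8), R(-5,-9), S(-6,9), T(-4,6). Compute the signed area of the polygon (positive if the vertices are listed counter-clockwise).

Apply the shoelace formula: 2A = Σ (x_i·y_{i+1} − x_{i+1}·y_i), indices taken mod 5.
Σ = (8) + (-67) + (-99) + (0) + (-8) = -166
Signed area = Σ/2 = -83 (negative ⇒ clockwise traversal).

-83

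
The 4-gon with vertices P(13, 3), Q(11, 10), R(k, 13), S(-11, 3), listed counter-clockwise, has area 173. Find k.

-5

Write out the shoelace sum; only the two edges meeting at R involve k:
2·Area = [(11·13 − k·10) + (k·3 − (-11)·13)] + 25
       = -7·k + 311 = 346
⇒ k = -5.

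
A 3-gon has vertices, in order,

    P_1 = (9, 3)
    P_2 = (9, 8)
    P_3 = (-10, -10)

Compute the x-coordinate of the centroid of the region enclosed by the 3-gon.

8/3

Apply the shoelace (surveyor's) formula. First the cross-terms c_i = x_i·y_{i+1} − x_{i+1}·y_i:
  45, -10, 60  ⇒  2A = 95, A = 47.5.
Then Σ (x_i + x_{i+1})·c_i = 760, so x̄ = 760 / (6·47.5) = 8/3.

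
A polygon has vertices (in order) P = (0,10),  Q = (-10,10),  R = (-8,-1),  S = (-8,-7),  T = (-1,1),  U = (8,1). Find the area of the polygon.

147

Apply the surveyor's formula: 2A = Σ (x_i·y_{i+1} − x_{i+1}·y_i), indices taken mod 6.
Σ = (100) + (90) + (48) + (-15) + (-9) + (80) = 294
Area = |Σ|/2 = 147.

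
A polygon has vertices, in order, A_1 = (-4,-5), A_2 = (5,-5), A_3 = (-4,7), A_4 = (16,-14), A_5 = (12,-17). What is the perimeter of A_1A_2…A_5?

|A_1A_2| = √((9)² + (0)²) = √81 = 9
|A_2A_3| = √((-9)² + (12)²) = √225 = 15
|A_3A_4| = √((20)² + (-21)²) = √841 = 29
|A_4A_5| = √((-4)² + (-3)²) = √25 = 5
|A_5A_1| = √((-16)² + (12)²) = √400 = 20
Perimeter = 9 + 15 + 29 + 5 + 20 = 78.

78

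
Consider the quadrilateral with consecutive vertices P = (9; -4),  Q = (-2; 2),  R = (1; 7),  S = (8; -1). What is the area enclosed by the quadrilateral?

43

Σ = (10) + (-16) + (-57) + (-23) = -86
Area = |Σ|/2 = 43.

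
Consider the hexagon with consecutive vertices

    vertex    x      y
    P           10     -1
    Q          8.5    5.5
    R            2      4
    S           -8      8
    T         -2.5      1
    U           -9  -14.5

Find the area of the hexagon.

Σ = (63.5) + (23) + (48) + (12) + (45.25) + (154) = 345.75
Area = |Σ|/2 = 172.875.

172.875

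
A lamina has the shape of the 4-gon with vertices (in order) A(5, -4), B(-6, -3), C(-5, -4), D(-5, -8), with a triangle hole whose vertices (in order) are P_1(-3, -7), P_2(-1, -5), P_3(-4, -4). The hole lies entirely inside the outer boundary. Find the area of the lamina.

Outer boundary:
Σ = (-39) + (9) + (20) + (60) = 50
Area = |Σ|/2 = 25.
Hole:
Σ = (8) + (-16) + (16) = 8
Area = |Σ|/2 = 4.
Net area = 25 − 4 = 21.

21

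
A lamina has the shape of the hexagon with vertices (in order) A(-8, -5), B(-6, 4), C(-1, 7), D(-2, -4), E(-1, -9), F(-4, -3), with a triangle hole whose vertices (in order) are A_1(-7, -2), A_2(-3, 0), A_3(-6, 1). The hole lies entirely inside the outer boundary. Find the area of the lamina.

Outer boundary:
A→B: (-8)(4) − (-6)(-5) = -62
B→C: (-6)(7) − (-1)(4) = -38
C→D: (-1)(-4) − (-2)(7) = 18
D→E: (-2)(-9) − (-1)(-4) = 14
E→F: (-1)(-3) − (-4)(-9) = -33
F→A: (-4)(-5) − (-8)(-3) = -4
Σ = -105
Area = |Σ|/2 = 52.5.
Hole:
Apply the shoelace formula: 2A = Σ (x_i·y_{i+1} − x_{i+1}·y_i), indices taken mod 3.
Σ = (-6) + (-3) + (19) = 10
Area = |Σ|/2 = 5.
Net area = 52.5 − 5 = 47.5.

47.5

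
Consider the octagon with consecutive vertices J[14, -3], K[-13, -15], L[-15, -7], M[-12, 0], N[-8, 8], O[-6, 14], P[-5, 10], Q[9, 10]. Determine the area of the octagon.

462

Apply the shoelace formula: 2A = Σ (x_i·y_{i+1} − x_{i+1}·y_i), indices taken mod 8.
Σ = (-249) + (-134) + (-84) + (-96) + (-64) + (10) + (-140) + (-167) = -924
Area = |Σ|/2 = 462.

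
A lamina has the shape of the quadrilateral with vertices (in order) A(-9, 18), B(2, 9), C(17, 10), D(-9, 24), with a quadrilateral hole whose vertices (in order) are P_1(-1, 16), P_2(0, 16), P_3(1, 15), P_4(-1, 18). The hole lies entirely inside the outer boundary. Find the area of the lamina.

149.5

Outer boundary:
Apply the shoelace (surveyor's) formula: 2A = Σ (x_i·y_{i+1} − x_{i+1}·y_i), indices taken mod 4.
Σ = (-117) + (-133) + (498) + (54) = 302
Area = |Σ|/2 = 151.
Hole:
Apply the surveyor's formula: 2A = Σ (x_i·y_{i+1} − x_{i+1}·y_i), indices taken mod 4.
Σ = (-16) + (-16) + (33) + (2) = 3
Area = |Σ|/2 = 1.5.
Net area = 151 − 1.5 = 149.5.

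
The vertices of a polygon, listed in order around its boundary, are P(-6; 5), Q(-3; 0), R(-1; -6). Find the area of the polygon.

Apply Gauss's area formula: 2A = Σ (x_i·y_{i+1} − x_{i+1}·y_i), indices taken mod 3.
Σ = (15) + (18) + (-41) = -8
Area = |Σ|/2 = 4.

4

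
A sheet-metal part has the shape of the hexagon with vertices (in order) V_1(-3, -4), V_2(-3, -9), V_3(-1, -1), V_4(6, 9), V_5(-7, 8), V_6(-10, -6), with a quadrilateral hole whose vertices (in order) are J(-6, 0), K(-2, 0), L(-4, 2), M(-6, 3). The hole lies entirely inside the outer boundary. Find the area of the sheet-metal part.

123.5

Outer boundary:
Apply the shoelace (surveyor's) formula: 2A = Σ (x_i·y_{i+1} − x_{i+1}·y_i), indices taken mod 6.
Σ = (15) + (-6) + (-3) + (111) + (122) + (22) = 261
Area = |Σ|/2 = 130.5.
Hole:
Σ = (0) + (-4) + (0) + (18) = 14
Area = |Σ|/2 = 7.
Net area = 130.5 − 7 = 123.5.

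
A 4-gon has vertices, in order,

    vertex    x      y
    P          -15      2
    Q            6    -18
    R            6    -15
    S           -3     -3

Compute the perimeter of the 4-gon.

60

|PQ| = √((21)² + (-20)²) = √841 = 29
|QR| = √((0)² + (3)²) = √9 = 3
|RS| = √((-9)² + (12)²) = √225 = 15
|SP| = √((-12)² + (5)²) = √169 = 13
Perimeter = 29 + 3 + 15 + 13 = 60.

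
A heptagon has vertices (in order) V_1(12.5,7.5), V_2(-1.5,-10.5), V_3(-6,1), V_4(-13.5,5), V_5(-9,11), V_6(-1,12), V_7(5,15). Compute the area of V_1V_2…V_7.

V_1→V_2: (12.5)(-10.5) − (-1.5)(7.5) = -120
V_2→V_3: (-1.5)(1) − (-6)(-10.5) = -64.5
V_3→V_4: (-6)(5) − (-13.5)(1) = -16.5
V_4→V_5: (-13.5)(11) − (-9)(5) = -103.5
V_5→V_6: (-9)(12) − (-1)(11) = -97
V_6→V_7: (-1)(15) − (5)(12) = -75
V_7→V_1: (5)(7.5) − (12.5)(15) = -150
Σ = -626.5
Area = |Σ|/2 = 313.25.

313.25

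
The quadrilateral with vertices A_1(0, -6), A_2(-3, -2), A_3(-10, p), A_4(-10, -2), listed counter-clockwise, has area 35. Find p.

4

The doubled signed area Σ (x_i y_{i+1} − x_{i+1} y_i) is linear in p.
With p=0 it equals 42; the coefficient of p is 7 (from the two edges through A_3).
So 7·p + 42 = 2·35 = 70 ⇒ p = 4.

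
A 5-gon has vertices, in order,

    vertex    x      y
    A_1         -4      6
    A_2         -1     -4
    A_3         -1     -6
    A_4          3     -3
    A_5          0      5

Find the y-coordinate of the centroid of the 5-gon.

17/48

Apply the surveyor's formula. First the cross-terms c_i = x_i·y_{i+1} − x_{i+1}·y_i:
  22, 2, 21, 15, 20  ⇒  2A = 80, A = 40.
Then Σ (y_i + y_{i+1})·c_i = 85, so ȳ = 85 / (6·40) = 17/48.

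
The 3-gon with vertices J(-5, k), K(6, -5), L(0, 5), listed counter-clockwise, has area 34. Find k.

The doubled signed area Σ (x_i y_{i+1} − x_{i+1} y_i) is linear in k.
With k=0 it equals 80; the coefficient of k is -6 (from the two edges through J).
So -6·k + 80 = 2·34 = 68 ⇒ k = 2.

2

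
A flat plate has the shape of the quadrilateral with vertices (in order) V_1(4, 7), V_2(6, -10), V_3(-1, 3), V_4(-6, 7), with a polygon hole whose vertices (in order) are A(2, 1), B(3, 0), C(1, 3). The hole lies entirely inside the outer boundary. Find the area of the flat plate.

66

Outer boundary:
Apply the surveyor's formula: 2A = Σ (x_i·y_{i+1} − x_{i+1}·y_i), indices taken mod 4.
Σ = (-82) + (8) + (11) + (-70) = -133
Area = |Σ|/2 = 66.5.
Hole:
Apply the shoelace formula: 2A = Σ (x_i·y_{i+1} − x_{i+1}·y_i), indices taken mod 3.
Cross-terms: -3, 9, -5  ⇒  Σ = 1
Area = |Σ|/2 = 0.5.
Net area = 66.5 − 0.5 = 66.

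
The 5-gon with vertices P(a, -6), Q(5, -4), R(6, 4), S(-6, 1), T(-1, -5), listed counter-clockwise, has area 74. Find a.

The doubled signed area Σ (x_i y_{i+1} − x_{i+1} y_i) is linear in a.
With a=0 it equals 141; the coefficient of a is 1 (from the two edges through P).
So 1·a + 141 = 2·74 = 148 ⇒ a = 7.

7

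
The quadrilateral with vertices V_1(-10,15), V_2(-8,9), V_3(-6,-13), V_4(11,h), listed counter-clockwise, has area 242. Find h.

The doubled signed area Σ (x_i y_{i+1} − x_{i+1} y_i) is linear in h.
With h=0 it equals 496; the coefficient of h is 4 (from the two edges through V_4).
So 4·h + 496 = 2·242 = 484 ⇒ h = -3.

-3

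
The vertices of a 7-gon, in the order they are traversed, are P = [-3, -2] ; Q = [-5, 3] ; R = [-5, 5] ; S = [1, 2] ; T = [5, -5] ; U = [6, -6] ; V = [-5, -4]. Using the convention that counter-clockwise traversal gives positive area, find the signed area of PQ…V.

Σ = (-19) + (-10) + (-15) + (-15) + (0) + (-54) + (-2) = -115
Signed area = Σ/2 = -57.5 (negative ⇒ clockwise traversal).

-57.5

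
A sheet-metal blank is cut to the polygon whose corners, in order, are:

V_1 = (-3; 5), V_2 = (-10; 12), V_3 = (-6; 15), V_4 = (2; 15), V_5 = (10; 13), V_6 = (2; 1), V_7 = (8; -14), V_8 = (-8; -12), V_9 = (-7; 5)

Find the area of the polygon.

Apply the surveyor's formula: 2A = Σ (x_i·y_{i+1} − x_{i+1}·y_i), indices taken mod 9.
Σ = (14) + (-78) + (-120) + (-124) + (-16) + (-36) + (-208) + (-124) + (-20) = -712
Area = |Σ|/2 = 356.

356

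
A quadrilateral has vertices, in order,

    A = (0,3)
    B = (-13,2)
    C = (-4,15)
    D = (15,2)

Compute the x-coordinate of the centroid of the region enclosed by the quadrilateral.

Apply the surveyor's formula. First the cross-terms c_i = x_i·y_{i+1} − x_{i+1}·y_i:
  39, -187, -233, 45  ⇒  2A = -336, A = -168.
Then Σ (x_i + x_{i+1})·c_i = 784, so x̄ = 784 / (6·(-168)) = -7/9.

-7/9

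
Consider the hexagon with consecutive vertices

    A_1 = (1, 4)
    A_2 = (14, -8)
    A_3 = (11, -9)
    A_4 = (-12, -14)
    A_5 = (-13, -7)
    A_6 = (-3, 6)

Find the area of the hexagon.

289.5

Cross-terms: -64, -38, -262, -98, -99, -18  ⇒  Σ = -579
Area = |Σ|/2 = 289.5.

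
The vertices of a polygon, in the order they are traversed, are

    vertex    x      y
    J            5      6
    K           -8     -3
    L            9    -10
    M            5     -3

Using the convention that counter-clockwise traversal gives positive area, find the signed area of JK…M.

104

Cross-terms: 33, 107, 23, 45  ⇒  Σ = 208
Signed area = Σ/2 = 104 (positive ⇒ counter-clockwise traversal).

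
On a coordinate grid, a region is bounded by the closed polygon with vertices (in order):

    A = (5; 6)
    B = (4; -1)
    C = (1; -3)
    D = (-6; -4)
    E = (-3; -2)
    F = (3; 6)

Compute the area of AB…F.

Cross-terms: -29, -11, -22, 0, -12, -12  ⇒  Σ = -86
Area = |Σ|/2 = 43.

43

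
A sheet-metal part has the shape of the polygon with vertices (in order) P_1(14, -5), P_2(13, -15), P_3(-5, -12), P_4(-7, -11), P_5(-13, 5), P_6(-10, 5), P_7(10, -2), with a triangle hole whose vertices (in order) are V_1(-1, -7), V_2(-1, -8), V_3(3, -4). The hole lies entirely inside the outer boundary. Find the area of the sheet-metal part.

Outer boundary:
Apply Gauss's area formula: 2A = Σ (x_i·y_{i+1} − x_{i+1}·y_i), indices taken mod 7.
Cross-terms: -145, -231, -29, -178, -15, -30, -22  ⇒  Σ = -650
Area = |Σ|/2 = 325.
Hole:
Apply Gauss's area formula: 2A = Σ (x_i·y_{i+1} − x_{i+1}·y_i), indices taken mod 3.
Σ = (1) + (28) + (-25) = 4
Area = |Σ|/2 = 2.
Net area = 325 − 2 = 323.

323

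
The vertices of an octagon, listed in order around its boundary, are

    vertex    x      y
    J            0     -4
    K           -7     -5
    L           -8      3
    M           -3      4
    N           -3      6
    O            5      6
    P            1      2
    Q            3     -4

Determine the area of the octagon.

92

Σ = (-28) + (-61) + (-23) + (-6) + (-48) + (4) + (-10) + (-12) = -184
Area = |Σ|/2 = 92.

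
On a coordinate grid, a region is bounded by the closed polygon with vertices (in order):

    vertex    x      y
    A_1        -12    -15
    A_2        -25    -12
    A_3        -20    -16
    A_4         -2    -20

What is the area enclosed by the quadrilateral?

43.5

A_1→A_2: (-12)(-12) − (-25)(-15) = -231
A_2→A_3: (-25)(-16) − (-20)(-12) = 160
A_3→A_4: (-20)(-20) − (-2)(-16) = 368
A_4→A_1: (-2)(-15) − (-12)(-20) = -210
Σ = 87
Area = |Σ|/2 = 43.5.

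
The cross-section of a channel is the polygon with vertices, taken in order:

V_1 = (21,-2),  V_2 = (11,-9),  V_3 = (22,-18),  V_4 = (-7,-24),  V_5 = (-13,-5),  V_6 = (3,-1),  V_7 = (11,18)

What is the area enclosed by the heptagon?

702.5

Σ = (-167) + (0) + (-654) + (-277) + (28) + (65) + (-400) = -1405
Area = |Σ|/2 = 702.5.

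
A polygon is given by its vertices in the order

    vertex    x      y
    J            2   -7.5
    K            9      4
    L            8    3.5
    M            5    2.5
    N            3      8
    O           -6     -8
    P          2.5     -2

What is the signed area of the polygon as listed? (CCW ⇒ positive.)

Apply the surveyor's formula: 2A = Σ (x_i·y_{i+1} − x_{i+1}·y_i), indices taken mod 7.
J→K: (2)(4) − (9)(-7.5) = 75.5
K→L: (9)(3.5) − (8)(4) = -0.5
L→M: (8)(2.5) − (5)(3.5) = 2.5
M→N: (5)(8) − (3)(2.5) = 32.5
N→O: (3)(-8) − (-6)(8) = 24
O→P: (-6)(-2) − (2.5)(-8) = 32
P→J: (2.5)(-7.5) − (2)(-2) = -14.75
Σ = 151.25
Signed area = Σ/2 = 75.625 (positive ⇒ counter-clockwise traversal).

75.625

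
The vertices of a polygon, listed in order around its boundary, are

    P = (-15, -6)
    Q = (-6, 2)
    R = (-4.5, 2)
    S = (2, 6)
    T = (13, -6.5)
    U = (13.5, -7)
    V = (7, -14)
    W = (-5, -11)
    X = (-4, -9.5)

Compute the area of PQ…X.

Apply the surveyor's formula: 2A = Σ (x_i·y_{i+1} − x_{i+1}·y_i), indices taken mod 9.
P→Q: (-15)(2) − (-6)(-6) = -66
Q→R: (-6)(2) − (-4.5)(2) = -3
R→S: (-4.5)(6) − (2)(2) = -31
S→T: (2)(-6.5) − (13)(6) = -91
T→U: (13)(-7) − (13.5)(-6.5) = -3.25
U→V: (13.5)(-14) − (7)(-7) = -140
V→W: (7)(-11) − (-5)(-14) = -147
W→X: (-5)(-9.5) − (-4)(-11) = 3.5
X→P: (-4)(-6) − (-15)(-9.5) = -118.5
Σ = -596.25
Area = |Σ|/2 = 298.125.

298.125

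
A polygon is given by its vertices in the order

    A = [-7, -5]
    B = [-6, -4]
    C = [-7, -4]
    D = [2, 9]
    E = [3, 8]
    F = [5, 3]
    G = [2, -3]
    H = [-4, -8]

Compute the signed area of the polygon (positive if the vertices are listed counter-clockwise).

Apply the surveyor's formula: 2A = Σ (x_i·y_{i+1} − x_{i+1}·y_i), indices taken mod 8.
Cross-terms: -2, -4, -55, -11, -31, -21, -28, -36  ⇒  Σ = -188
Signed area = Σ/2 = -94 (negative ⇒ clockwise traversal).

-94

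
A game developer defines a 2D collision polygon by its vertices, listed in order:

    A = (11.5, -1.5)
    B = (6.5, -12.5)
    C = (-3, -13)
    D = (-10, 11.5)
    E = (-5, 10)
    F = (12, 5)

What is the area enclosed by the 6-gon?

341.75

Apply Gauss's area formula: 2A = Σ (x_i·y_{i+1} − x_{i+1}·y_i), indices taken mod 6.
Cross-terms: -134, -122, -164.5, -42.5, -145, -75.5  ⇒  Σ = -683.5
Area = |Σ|/2 = 341.75.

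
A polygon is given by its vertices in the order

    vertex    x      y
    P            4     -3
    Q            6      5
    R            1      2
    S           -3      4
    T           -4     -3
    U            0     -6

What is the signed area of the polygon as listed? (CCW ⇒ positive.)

Cross-terms: 38, 7, 10, 25, 24, 24  ⇒  Σ = 128
Signed area = Σ/2 = 64 (positive ⇒ counter-clockwise traversal).

64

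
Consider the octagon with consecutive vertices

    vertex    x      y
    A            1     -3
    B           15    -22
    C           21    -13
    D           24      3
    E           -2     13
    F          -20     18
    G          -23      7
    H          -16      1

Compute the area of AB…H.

Apply the shoelace (surveyor's) formula: 2A = Σ (x_i·y_{i+1} − x_{i+1}·y_i), indices taken mod 8.
Σ = (23) + (267) + (375) + (318) + (224) + (274) + (89) + (47) = 1617
Area = |Σ|/2 = 808.5.

808.5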